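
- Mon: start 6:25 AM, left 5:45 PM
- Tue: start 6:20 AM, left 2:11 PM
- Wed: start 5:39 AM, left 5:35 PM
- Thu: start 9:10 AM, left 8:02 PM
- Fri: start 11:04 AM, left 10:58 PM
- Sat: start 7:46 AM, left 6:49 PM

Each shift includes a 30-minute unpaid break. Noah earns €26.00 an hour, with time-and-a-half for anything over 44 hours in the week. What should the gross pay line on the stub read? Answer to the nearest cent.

€1843.40

Mon: 6:25 AM–5:45 PM = 11 h 20 min; less 30 min break → 10 h 50 min
Tue: 6:20 AM–2:11 PM = 7 h 51 min; less 30 min break → 7 h 21 min
Wed: 5:39 AM–5:35 PM = 11 h 56 min; less 30 min break → 11 h 26 min
Thu: 9:10 AM–8:02 PM = 10 h 52 min; less 30 min break → 10 h 22 min
Fri: 11:04 AM–10:58 PM = 11 h 54 min; less 30 min break → 11 h 24 min
Sat: 7:46 AM–6:49 PM = 11 h 3 min; less 30 min break → 10 h 33 min
Total worked: 61 h 56 min = 3716 min.
Regular 44 h 0 min = 2640 min at €26.00/h; overtime 17 h 56 min = 1076 min at €39.00/h.
Pay = (2640 × €26.00 + 1076 × €39.00) ÷ 60 = €1843.40.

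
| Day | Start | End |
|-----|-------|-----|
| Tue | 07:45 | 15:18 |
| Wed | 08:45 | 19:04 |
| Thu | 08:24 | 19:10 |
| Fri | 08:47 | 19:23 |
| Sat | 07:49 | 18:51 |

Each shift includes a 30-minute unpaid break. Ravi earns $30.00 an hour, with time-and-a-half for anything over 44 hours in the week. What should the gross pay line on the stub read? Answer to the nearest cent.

$1489.50

Tue: 07:45–15:18 = 7 h 33 min; less 30 min break → 7 h 3 min
Wed: 08:45–19:04 = 10 h 19 min; less 30 min break → 9 h 49 min
Thu: 08:24–19:10 = 10 h 46 min; less 30 min break → 10 h 16 min
Fri: 08:47–19:23 = 10 h 36 min; less 30 min break → 10 h 6 min
Sat: 07:49–18:51 = 11 h 2 min; less 30 min break → 10 h 32 min
Total worked: 47 h 46 min = 2866 min.
Regular 44 h 0 min = 2640 min at $30.00/h; overtime 3 h 46 min = 226 min at $45.00/h.
Pay = (2640 × $30.00 + 226 × $45.00) ÷ 60 = $1489.50.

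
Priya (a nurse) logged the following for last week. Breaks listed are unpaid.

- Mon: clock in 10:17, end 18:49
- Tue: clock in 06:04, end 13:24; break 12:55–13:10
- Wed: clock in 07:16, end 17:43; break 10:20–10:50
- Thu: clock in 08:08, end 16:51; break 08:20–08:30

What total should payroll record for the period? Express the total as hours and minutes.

Mon: 10:17–18:49 = 8 h 32 min
Tue: 06:04–13:24 = 7 h 20 min; less 15 min break → 7 h 5 min
Wed: 07:16–17:43 = 10 h 27 min; less 30 min break → 9 h 57 min
Thu: 08:08–16:51 = 8 h 43 min; less 10 min break → 8 h 33 min
Total: 8 h 32 min + 7 h 5 min + 9 h 57 min + 8 h 33 min = 34 h 7 min.

34 h 7 min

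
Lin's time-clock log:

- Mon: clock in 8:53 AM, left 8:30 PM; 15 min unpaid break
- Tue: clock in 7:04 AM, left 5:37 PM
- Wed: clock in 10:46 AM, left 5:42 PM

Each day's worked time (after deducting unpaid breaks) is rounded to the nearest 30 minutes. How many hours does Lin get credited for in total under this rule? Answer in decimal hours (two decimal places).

Mon: 8:53 AM–8:30 PM = 11 h 37 min − 15 min = 11 h 22 min → rounds to 11 h 30 min
Tue: 7:04 AM–5:37 PM = 10 h 33 min → rounds to 10 h 30 min
Wed: 10:46 AM–5:42 PM = 6 h 56 min → rounds to 7 h 0 min
Total credited: 29 h 0 min.

29.00 hours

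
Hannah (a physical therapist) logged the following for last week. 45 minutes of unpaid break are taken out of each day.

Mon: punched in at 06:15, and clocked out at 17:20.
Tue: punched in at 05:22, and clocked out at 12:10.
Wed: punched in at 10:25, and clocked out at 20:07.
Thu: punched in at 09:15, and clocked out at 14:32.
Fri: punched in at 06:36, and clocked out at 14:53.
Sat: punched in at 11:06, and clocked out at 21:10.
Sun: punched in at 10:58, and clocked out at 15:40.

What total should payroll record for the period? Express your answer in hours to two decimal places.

Mon: 06:15–17:20 = 11 h 5 min; less 45 min break → 10 h 20 min
Tue: 05:22–12:10 = 6 h 48 min; less 45 min break → 6 h 3 min
Wed: 10:25–20:07 = 9 h 42 min; less 45 min break → 8 h 57 min
Thu: 09:15–14:32 = 5 h 17 min; less 45 min break → 4 h 32 min
Fri: 06:36–14:53 = 8 h 17 min; less 45 min break → 7 h 32 min
Sat: 11:06–21:10 = 10 h 4 min; less 45 min break → 9 h 19 min
Sun: 10:58–15:40 = 4 h 42 min; less 45 min break → 3 h 57 min
Total: 10 h 20 min + 6 h 3 min + 8 h 57 min + 4 h 32 min + 7 h 32 min + 9 h 19 min + 3 h 57 min = 50 h 40 min.

50.67 hours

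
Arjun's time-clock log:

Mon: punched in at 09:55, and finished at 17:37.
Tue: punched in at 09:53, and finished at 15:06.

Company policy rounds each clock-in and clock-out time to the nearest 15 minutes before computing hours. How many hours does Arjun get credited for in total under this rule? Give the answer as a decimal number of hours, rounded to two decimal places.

12.50 hours

Mon: in 09:55→10:00, out 17:37→17:30; 7 h 30 min
Tue: in 09:53→10:00, out 15:06→15:00; 5 h 0 min
Total credited: 12 h 30 min.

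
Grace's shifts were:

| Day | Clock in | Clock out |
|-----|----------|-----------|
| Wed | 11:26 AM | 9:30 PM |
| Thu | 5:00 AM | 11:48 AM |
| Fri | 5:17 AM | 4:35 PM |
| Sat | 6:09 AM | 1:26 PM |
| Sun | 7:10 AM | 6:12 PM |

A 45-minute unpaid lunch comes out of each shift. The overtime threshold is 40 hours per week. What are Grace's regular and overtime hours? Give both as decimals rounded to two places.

Wed: 11:26 AM–9:30 PM = 10 h 4 min; less 45 min break → 9 h 19 min
Thu: 5:00 AM–11:48 AM = 6 h 48 min; less 45 min break → 6 h 3 min
Fri: 5:17 AM–4:35 PM = 11 h 18 min; less 45 min break → 10 h 33 min
Sat: 6:09 AM–1:26 PM = 7 h 17 min; less 45 min break → 6 h 32 min
Sun: 7:10 AM–6:12 PM = 11 h 2 min; less 45 min break → 10 h 17 min
Total worked: 42 h 44 min = 42.73 h.
Threshold 40 h → overtime 2 h 44 min, regular 40 h 0 min.

Regular 40.00 hours, overtime 2.73 hours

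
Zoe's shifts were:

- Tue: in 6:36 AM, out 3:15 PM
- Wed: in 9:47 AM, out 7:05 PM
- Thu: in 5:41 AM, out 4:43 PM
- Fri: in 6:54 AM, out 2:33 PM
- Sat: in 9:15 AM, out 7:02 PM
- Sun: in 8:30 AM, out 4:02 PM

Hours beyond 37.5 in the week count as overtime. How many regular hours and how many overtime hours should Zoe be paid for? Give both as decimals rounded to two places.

Tue: 6:36 AM–3:15 PM = 8 h 39 min
Wed: 9:47 AM–7:05 PM = 9 h 18 min
Thu: 5:41 AM–4:43 PM = 11 h 2 min
Fri: 6:54 AM–2:33 PM = 7 h 39 min
Sat: 9:15 AM–7:02 PM = 9 h 47 min
Sun: 8:30 AM–4:02 PM = 7 h 32 min
Total worked: 53 h 57 min = 53.95 h.
Threshold 37.5 h → overtime 16 h 27 min, regular 37 h 30 min.

Regular 37.50 hours, overtime 16.45 hours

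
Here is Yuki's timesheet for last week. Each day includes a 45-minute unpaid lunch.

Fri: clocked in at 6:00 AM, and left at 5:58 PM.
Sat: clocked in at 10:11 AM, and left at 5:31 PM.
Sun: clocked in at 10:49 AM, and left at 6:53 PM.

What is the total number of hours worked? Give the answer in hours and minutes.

25 h 7 min

Fri: 6:00 AM–5:58 PM = 11 h 58 min; less 45 min break → 11 h 13 min
Sat: 10:11 AM–5:31 PM = 7 h 20 min; less 45 min break → 6 h 35 min
Sun: 10:49 AM–6:53 PM = 8 h 4 min; less 45 min break → 7 h 19 min
Total: 11 h 13 min + 6 h 35 min + 7 h 19 min = 25 h 7 min.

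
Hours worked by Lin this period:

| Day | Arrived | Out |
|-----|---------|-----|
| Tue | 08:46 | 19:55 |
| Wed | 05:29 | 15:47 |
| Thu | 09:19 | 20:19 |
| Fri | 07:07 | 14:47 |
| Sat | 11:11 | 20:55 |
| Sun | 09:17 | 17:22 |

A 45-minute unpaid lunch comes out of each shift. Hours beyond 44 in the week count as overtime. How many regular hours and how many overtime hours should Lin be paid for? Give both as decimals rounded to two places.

Regular 44.00 hours, overtime 9.43 hours

Tue: 08:46–19:55 = 11 h 9 min; less 45 min break → 10 h 24 min
Wed: 05:29–15:47 = 10 h 18 min; less 45 min break → 9 h 33 min
Thu: 09:19–20:19 = 11 h 0 min; less 45 min break → 10 h 15 min
Fri: 07:07–14:47 = 7 h 40 min; less 45 min break → 6 h 55 min
Sat: 11:11–20:55 = 9 h 44 min; less 45 min break → 8 h 59 min
Sun: 09:17–17:22 = 8 h 5 min; less 45 min break → 7 h 20 min
Total worked: 53 h 26 min = 53.43 h.
Threshold 44 h → overtime 9 h 26 min, regular 44 h 0 min.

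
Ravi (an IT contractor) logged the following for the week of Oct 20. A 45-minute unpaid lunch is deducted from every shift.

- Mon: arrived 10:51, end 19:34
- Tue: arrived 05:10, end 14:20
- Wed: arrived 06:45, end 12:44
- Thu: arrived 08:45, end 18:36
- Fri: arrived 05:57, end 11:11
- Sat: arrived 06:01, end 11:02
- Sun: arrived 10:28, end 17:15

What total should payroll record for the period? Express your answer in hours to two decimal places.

Mon: 10:51–19:34 = 8 h 43 min; less 45 min break → 7 h 58 min
Tue: 05:10–14:20 = 9 h 10 min; less 45 min break → 8 h 25 min
Wed: 06:45–12:44 = 5 h 59 min; less 45 min break → 5 h 14 min
Thu: 08:45–18:36 = 9 h 51 min; less 45 min break → 9 h 6 min
Fri: 05:57–11:11 = 5 h 14 min; less 45 min break → 4 h 29 min
Sat: 06:01–11:02 = 5 h 1 min; less 45 min break → 4 h 16 min
Sun: 10:28–17:15 = 6 h 47 min; less 45 min break → 6 h 2 min
Total: 7 h 58 min + 8 h 25 min + 5 h 14 min + 9 h 6 min + 4 h 29 min + 4 h 16 min + 6 h 2 min = 45 h 30 min.

45.50 hours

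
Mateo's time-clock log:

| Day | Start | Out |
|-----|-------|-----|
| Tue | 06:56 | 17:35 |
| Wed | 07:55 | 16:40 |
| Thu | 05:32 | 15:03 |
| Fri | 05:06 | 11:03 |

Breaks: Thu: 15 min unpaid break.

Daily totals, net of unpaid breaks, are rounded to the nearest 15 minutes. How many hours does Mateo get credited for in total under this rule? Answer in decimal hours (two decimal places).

34.75 hours

Tue: 06:56–17:35 = 10 h 39 min → rounds to 10 h 45 min
Wed: 07:55–16:40 = 8 h 45 min → rounds to 8 h 45 min
Thu: 05:32–15:03 = 9 h 31 min − 15 min = 9 h 16 min → rounds to 9 h 15 min
Fri: 05:06–11:03 = 5 h 57 min → rounds to 6 h 0 min
Total credited: 34 h 45 min.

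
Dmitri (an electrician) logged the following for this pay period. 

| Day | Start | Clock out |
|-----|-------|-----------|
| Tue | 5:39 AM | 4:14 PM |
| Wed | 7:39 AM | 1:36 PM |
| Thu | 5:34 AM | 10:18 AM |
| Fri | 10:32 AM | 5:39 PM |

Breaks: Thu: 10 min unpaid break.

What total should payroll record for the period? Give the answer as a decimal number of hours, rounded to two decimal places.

28.22 hours

Tue: 5:39 AM–4:14 PM = 10 h 35 min
Wed: 7:39 AM–1:36 PM = 5 h 57 min
Thu: 5:34 AM–10:18 AM = 4 h 44 min; less 10 min break → 4 h 34 min
Fri: 10:32 AM–5:39 PM = 7 h 7 min
Total: 10 h 35 min + 5 h 57 min + 4 h 34 min + 7 h 7 min = 28 h 13 min.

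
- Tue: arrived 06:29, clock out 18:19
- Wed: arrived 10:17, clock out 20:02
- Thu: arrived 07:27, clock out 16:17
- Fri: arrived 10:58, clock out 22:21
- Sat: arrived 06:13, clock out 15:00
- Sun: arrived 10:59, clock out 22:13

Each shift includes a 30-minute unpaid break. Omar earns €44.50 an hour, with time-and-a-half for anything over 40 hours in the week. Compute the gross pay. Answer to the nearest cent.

€3036.01

Tue: 06:29–18:19 = 11 h 50 min; less 30 min break → 11 h 20 min
Wed: 10:17–20:02 = 9 h 45 min; less 30 min break → 9 h 15 min
Thu: 07:27–16:17 = 8 h 50 min; less 30 min break → 8 h 20 min
Fri: 10:58–22:21 = 11 h 23 min; less 30 min break → 10 h 53 min
Sat: 06:13–15:00 = 8 h 47 min; less 30 min break → 8 h 17 min
Sun: 10:59–22:13 = 11 h 14 min; less 30 min break → 10 h 44 min
Total worked: 58 h 49 min = 3529 min.
Regular 40 h 0 min = 2400 min at €44.50/h; overtime 18 h 49 min = 1129 min at €66.75/h.
Pay = (2400 × €44.50 + 1129 × €66.75) ÷ 60 = €3036.01.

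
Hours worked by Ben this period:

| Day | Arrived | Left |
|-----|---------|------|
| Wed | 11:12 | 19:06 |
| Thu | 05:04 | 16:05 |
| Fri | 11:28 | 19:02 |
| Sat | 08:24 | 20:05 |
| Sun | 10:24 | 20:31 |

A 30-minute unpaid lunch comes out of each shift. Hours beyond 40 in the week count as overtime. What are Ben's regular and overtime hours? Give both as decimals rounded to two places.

Regular 40.00 hours, overtime 5.78 hours

Wed: 11:12–19:06 = 7 h 54 min; less 30 min break → 7 h 24 min
Thu: 05:04–16:05 = 11 h 1 min; less 30 min break → 10 h 31 min
Fri: 11:28–19:02 = 7 h 34 min; less 30 min break → 7 h 4 min
Sat: 08:24–20:05 = 11 h 41 min; less 30 min break → 11 h 11 min
Sun: 10:24–20:31 = 10 h 7 min; less 30 min break → 9 h 37 min
Total worked: 45 h 47 min = 45.78 h.
Threshold 40 h → overtime 5 h 47 min, regular 40 h 0 min.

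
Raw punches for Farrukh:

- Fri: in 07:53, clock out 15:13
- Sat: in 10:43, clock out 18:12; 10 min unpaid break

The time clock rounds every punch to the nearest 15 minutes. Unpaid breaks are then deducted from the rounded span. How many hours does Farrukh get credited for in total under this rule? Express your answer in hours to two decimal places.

Fri: in 07:53→08:00, out 15:13→15:15; 7 h 15 min
Sat: in 10:43→10:45, out 18:12→18:15; 7 h 30 min − 10 min = 7 h 20 min
Total credited: 14 h 35 min.

14.58 hours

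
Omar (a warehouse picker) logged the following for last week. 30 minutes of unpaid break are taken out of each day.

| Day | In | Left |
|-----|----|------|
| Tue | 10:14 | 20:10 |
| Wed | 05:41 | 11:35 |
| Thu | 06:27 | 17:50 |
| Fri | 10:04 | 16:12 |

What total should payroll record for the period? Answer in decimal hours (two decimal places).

Tue: 10:14–20:10 = 9 h 56 min; less 30 min break → 9 h 26 min
Wed: 05:41–11:35 = 5 h 54 min; less 30 min break → 5 h 24 min
Thu: 06:27–17:50 = 11 h 23 min; less 30 min break → 10 h 53 min
Fri: 10:04–16:12 = 6 h 8 min; less 30 min break → 5 h 38 min
Total: 9 h 26 min + 5 h 24 min + 10 h 53 min + 5 h 38 min = 31 h 21 min.

31.35 hours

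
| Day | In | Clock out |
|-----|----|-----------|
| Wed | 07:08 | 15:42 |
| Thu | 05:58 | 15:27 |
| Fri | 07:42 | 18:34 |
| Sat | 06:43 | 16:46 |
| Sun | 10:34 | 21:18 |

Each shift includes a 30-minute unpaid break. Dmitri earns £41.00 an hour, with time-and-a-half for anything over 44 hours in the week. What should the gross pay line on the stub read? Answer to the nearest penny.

Wed: 07:08–15:42 = 8 h 34 min; less 30 min break → 8 h 4 min
Thu: 05:58–15:27 = 9 h 29 min; less 30 min break → 8 h 59 min
Fri: 07:42–18:34 = 10 h 52 min; less 30 min break → 10 h 22 min
Sat: 06:43–16:46 = 10 h 3 min; less 30 min break → 9 h 33 min
Sun: 10:34–21:18 = 10 h 44 min; less 30 min break → 10 h 14 min
Total worked: 47 h 12 min = 2832 min.
Regular 44 h 0 min = 2640 min at £41.00/h; overtime 3 h 12 min = 192 min at £61.50/h.
Pay = (2640 × £41.00 + 192 × £61.50) ÷ 60 = £2000.80.

£2000.80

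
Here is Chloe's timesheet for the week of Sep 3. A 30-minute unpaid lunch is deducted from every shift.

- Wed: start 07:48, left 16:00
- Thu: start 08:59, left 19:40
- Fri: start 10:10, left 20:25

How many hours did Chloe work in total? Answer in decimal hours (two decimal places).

27.63 hours

Wed: 07:48–16:00 = 8 h 12 min; less 30 min break → 7 h 42 min
Thu: 08:59–19:40 = 10 h 41 min; less 30 min break → 10 h 11 min
Fri: 10:10–20:25 = 10 h 15 min; less 30 min break → 9 h 45 min
Total: 7 h 42 min + 10 h 11 min + 9 h 45 min = 27 h 38 min.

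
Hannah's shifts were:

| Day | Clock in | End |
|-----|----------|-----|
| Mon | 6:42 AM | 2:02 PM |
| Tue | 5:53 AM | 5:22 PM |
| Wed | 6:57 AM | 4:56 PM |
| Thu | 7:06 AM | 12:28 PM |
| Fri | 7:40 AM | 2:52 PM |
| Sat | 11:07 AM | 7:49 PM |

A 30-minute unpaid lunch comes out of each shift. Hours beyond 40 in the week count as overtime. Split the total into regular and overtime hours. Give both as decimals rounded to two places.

Mon: 6:42 AM–2:02 PM = 7 h 20 min; less 30 min break → 6 h 50 min
Tue: 5:53 AM–5:22 PM = 11 h 29 min; less 30 min break → 10 h 59 min
Wed: 6:57 AM–4:56 PM = 9 h 59 min; less 30 min break → 9 h 29 min
Thu: 7:06 AM–12:28 PM = 5 h 22 min; less 30 min break → 4 h 52 min
Fri: 7:40 AM–2:52 PM = 7 h 12 min; less 30 min break → 6 h 42 min
Sat: 11:07 AM–7:49 PM = 8 h 42 min; less 30 min break → 8 h 12 min
Total worked: 47 h 4 min = 47.07 h.
Threshold 40 h → overtime 7 h 4 min, regular 40 h 0 min.

Regular 40.00 hours, overtime 7.07 hours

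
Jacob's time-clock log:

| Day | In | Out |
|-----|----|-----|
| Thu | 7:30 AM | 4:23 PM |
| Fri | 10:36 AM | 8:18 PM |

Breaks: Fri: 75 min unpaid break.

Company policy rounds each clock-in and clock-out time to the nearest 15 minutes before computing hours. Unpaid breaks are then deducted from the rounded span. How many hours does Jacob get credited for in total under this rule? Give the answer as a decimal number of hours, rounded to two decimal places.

17.50 hours

Thu: in 7:30 AM→7:30 AM, out 4:23 PM→4:30 PM; 9 h 0 min
Fri: in 10:36 AM→10:30 AM, out 8:18 PM→8:15 PM; 9 h 45 min − 75 min = 8 h 30 min
Total credited: 17 h 30 min.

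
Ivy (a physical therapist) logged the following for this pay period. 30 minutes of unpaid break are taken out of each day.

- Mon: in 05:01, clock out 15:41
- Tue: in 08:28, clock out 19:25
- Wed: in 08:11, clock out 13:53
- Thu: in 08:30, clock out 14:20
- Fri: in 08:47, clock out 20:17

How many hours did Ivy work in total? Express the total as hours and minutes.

Mon: 05:01–15:41 = 10 h 40 min; less 30 min break → 10 h 10 min
Tue: 08:28–19:25 = 10 h 57 min; less 30 min break → 10 h 27 min
Wed: 08:11–13:53 = 5 h 42 min; less 30 min break → 5 h 12 min
Thu: 08:30–14:20 = 5 h 50 min; less 30 min break → 5 h 20 min
Fri: 08:47–20:17 = 11 h 30 min; less 30 min break → 11 h 0 min
Total: 10 h 10 min + 10 h 27 min + 5 h 12 min + 5 h 20 min + 11 h 0 min = 42 h 9 min.

42 h 9 min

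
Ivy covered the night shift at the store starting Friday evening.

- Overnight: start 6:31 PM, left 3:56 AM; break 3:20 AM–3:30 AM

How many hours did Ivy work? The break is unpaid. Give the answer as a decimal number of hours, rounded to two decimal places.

9.25 hours

Overnight: 6:31 PM → midnight = 5 h 29 min; midnight → 3:56 AM = 3 h 56 min; span 9 h 25 min; less 10 min break → 9 h 15 min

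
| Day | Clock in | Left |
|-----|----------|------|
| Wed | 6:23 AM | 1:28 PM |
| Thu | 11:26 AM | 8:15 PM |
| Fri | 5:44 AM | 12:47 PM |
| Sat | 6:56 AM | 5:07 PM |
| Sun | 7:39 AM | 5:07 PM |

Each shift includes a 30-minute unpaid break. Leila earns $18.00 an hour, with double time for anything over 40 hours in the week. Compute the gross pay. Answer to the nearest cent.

$723.60

Wed: 6:23 AM–1:28 PM = 7 h 5 min; less 30 min break → 6 h 35 min
Thu: 11:26 AM–8:15 PM = 8 h 49 min; less 30 min break → 8 h 19 min
Fri: 5:44 AM–12:47 PM = 7 h 3 min; less 30 min break → 6 h 33 min
Sat: 6:56 AM–5:07 PM = 10 h 11 min; less 30 min break → 9 h 41 min
Sun: 7:39 AM–5:07 PM = 9 h 28 min; less 30 min break → 8 h 58 min
Total worked: 40 h 6 min = 2406 min.
Regular 40 h 0 min = 2400 min at $18.00/h; overtime 0 h 6 min = 6 min at $36.00/h.
Pay = (2400 × $18.00 + 6 × $36.00) ÷ 60 = $723.60.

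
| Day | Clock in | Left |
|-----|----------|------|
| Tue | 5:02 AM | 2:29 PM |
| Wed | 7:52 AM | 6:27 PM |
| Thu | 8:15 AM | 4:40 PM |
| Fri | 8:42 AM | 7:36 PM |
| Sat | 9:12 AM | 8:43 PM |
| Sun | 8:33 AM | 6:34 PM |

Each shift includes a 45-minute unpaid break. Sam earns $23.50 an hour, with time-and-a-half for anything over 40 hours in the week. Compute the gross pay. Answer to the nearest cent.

Tue: 5:02 AM–2:29 PM = 9 h 27 min; less 45 min break → 8 h 42 min
Wed: 7:52 AM–6:27 PM = 10 h 35 min; less 45 min break → 9 h 50 min
Thu: 8:15 AM–4:40 PM = 8 h 25 min; less 45 min break → 7 h 40 min
Fri: 8:42 AM–7:36 PM = 10 h 54 min; less 45 min break → 10 h 9 min
Sat: 9:12 AM–8:43 PM = 11 h 31 min; less 45 min break → 10 h 46 min
Sun: 8:33 AM–6:34 PM = 10 h 1 min; less 45 min break → 9 h 16 min
Total worked: 56 h 23 min = 3383 min.
Regular 40 h 0 min = 2400 min at $23.50/h; overtime 16 h 23 min = 983 min at $35.25/h.
Pay = (2400 × $23.50 + 983 × $35.25) ÷ 60 = $1517.51.

$1517.51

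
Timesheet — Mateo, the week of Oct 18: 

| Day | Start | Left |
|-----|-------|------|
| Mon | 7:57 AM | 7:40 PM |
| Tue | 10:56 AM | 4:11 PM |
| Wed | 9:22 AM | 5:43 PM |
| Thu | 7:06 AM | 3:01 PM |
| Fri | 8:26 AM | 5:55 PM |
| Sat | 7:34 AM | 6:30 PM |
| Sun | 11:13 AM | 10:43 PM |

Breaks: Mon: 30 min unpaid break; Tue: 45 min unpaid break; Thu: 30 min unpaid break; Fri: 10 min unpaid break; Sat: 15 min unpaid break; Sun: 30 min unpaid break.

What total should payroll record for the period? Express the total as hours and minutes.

62 h 29 min

Mon: 7:57 AM–7:40 PM = 11 h 43 min; less 30 min break → 11 h 13 min
Tue: 10:56 AM–4:11 PM = 5 h 15 min; less 45 min break → 4 h 30 min
Wed: 9:22 AM–5:43 PM = 8 h 21 min
Thu: 7:06 AM–3:01 PM = 7 h 55 min; less 30 min break → 7 h 25 min
Fri: 8:26 AM–5:55 PM = 9 h 29 min; less 10 min break → 9 h 19 min
Sat: 7:34 AM–6:30 PM = 10 h 56 min; less 15 min break → 10 h 41 min
Sun: 11:13 AM–10:43 PM = 11 h 30 min; less 30 min break → 11 h 0 min
Total: 11 h 13 min + 4 h 30 min + 8 h 21 min + 7 h 25 min + 9 h 19 min + 10 h 41 min + 11 h 0 min = 62 h 29 min.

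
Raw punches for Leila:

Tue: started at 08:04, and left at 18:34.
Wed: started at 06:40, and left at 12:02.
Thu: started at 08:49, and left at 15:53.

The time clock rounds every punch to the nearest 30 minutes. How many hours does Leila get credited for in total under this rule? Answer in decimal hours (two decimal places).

Tue: in 08:04→08:00, out 18:34→18:30; 10 h 30 min
Wed: in 06:40→06:30, out 12:02→12:00; 5 h 30 min
Thu: in 08:49→09:00, out 15:53→16:00; 7 h 0 min
Total credited: 23 h 0 min.

23.00 hours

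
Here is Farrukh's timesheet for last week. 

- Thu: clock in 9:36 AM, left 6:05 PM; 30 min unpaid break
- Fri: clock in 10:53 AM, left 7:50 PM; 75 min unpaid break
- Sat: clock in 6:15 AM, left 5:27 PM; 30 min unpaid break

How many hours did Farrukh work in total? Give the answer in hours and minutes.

26 h 23 min

Thu: 9:36 AM–6:05 PM = 8 h 29 min; less 30 min break → 7 h 59 min
Fri: 10:53 AM–7:50 PM = 8 h 57 min; less 75 min break → 7 h 42 min
Sat: 6:15 AM–5:27 PM = 11 h 12 min; less 30 min break → 10 h 42 min
Total: 7 h 59 min + 7 h 42 min + 10 h 42 min = 26 h 23 min.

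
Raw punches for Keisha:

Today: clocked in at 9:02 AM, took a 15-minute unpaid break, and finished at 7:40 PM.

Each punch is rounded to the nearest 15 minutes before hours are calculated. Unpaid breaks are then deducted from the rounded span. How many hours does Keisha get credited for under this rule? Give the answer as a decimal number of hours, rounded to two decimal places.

Today: in 9:02 AM→9:00 AM, out 7:40 PM→7:45 PM; 10 h 45 min − 15 min = 10 h 30 min

10.50 hours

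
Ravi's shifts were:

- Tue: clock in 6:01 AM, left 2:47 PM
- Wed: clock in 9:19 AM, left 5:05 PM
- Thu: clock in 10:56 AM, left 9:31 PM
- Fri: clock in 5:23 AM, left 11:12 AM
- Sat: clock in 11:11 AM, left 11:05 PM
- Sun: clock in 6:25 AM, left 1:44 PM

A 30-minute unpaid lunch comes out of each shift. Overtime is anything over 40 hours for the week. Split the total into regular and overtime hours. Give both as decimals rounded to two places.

Regular 40.00 hours, overtime 9.15 hours

Tue: 6:01 AM–2:47 PM = 8 h 46 min; less 30 min break → 8 h 16 min
Wed: 9:19 AM–5:05 PM = 7 h 46 min; less 30 min break → 7 h 16 min
Thu: 10:56 AM–9:31 PM = 10 h 35 min; less 30 min break → 10 h 5 min
Fri: 5:23 AM–11:12 AM = 5 h 49 min; less 30 min break → 5 h 19 min
Sat: 11:11 AM–11:05 PM = 11 h 54 min; less 30 min break → 11 h 24 min
Sun: 6:25 AM–1:44 PM = 7 h 19 min; less 30 min break → 6 h 49 min
Total worked: 49 h 9 min = 49.15 h.
Threshold 40 h → overtime 9 h 9 min, regular 40 h 0 min.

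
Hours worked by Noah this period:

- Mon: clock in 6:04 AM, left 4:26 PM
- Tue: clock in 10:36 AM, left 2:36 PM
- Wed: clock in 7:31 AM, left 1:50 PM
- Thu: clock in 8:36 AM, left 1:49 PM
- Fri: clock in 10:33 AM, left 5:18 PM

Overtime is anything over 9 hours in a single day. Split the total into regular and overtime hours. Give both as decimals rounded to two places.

Mon: 6:04 AM–4:26 PM = 10 h 22 min
Tue: 10:36 AM–2:36 PM = 4 h 0 min
Wed: 7:31 AM–1:50 PM = 6 h 19 min
Thu: 8:36 AM–1:49 PM = 5 h 13 min
Fri: 10:33 AM–5:18 PM = 6 h 45 min
Mon reg 9 h 0 min / OT 1 h 22 min; Tue reg 4 h 0 min / OT 0 h 0 min; Wed reg 6 h 19 min / OT 0 h 0 min; Thu reg 5 h 13 min / OT 0 h 0 min; Fri reg 6 h 45 min / OT 0 h 0 min.
Totals: regular 31 h 17 min, overtime 1 h 22 min.

Regular 31.28 hours, overtime 1.37 hours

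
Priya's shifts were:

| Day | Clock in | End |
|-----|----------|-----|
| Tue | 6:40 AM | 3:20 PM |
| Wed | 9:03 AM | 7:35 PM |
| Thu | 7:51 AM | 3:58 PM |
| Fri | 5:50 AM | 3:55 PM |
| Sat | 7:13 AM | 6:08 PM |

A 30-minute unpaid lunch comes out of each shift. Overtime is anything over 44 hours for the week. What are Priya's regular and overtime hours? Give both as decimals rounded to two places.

Regular 44.00 hours, overtime 1.82 hours

Tue: 6:40 AM–3:20 PM = 8 h 40 min; less 30 min break → 8 h 10 min
Wed: 9:03 AM–7:35 PM = 10 h 32 min; less 30 min break → 10 h 2 min
Thu: 7:51 AM–3:58 PM = 8 h 7 min; less 30 min break → 7 h 37 min
Fri: 5:50 AM–3:55 PM = 10 h 5 min; less 30 min break → 9 h 35 min
Sat: 7:13 AM–6:08 PM = 10 h 55 min; less 30 min break → 10 h 25 min
Total worked: 45 h 49 min = 45.82 h.
Threshold 44 h → overtime 1 h 49 min, regular 44 h 0 min.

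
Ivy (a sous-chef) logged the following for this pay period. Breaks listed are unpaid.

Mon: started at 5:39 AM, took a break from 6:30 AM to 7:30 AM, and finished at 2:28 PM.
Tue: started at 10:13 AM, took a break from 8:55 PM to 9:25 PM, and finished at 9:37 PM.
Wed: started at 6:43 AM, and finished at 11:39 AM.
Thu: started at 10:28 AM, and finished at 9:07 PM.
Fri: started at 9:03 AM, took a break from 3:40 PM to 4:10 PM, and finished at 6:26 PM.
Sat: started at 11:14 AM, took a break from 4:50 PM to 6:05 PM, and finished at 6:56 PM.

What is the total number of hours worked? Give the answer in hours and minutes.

49 h 38 min

Mon: 5:39 AM–2:28 PM = 8 h 49 min; less 60 min break → 7 h 49 min
Tue: 10:13 AM–9:37 PM = 11 h 24 min; less 30 min break → 10 h 54 min
Wed: 6:43 AM–11:39 AM = 4 h 56 min
Thu: 10:28 AM–9:07 PM = 10 h 39 min
Fri: 9:03 AM–6:26 PM = 9 h 23 min; less 30 min break → 8 h 53 min
Sat: 11:14 AM–6:56 PM = 7 h 42 min; less 75 min break → 6 h 27 min
Total: 7 h 49 min + 10 h 54 min + 4 h 56 min + 10 h 39 min + 8 h 53 min + 6 h 27 min = 49 h 38 min.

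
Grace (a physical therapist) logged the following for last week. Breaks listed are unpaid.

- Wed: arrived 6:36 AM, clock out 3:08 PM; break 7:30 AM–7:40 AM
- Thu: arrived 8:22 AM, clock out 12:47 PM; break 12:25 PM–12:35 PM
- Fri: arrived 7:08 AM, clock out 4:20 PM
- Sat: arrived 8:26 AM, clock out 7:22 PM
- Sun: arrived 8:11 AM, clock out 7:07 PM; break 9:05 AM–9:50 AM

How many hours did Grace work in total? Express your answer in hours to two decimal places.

Wed: 6:36 AM–3:08 PM = 8 h 32 min; less 10 min break → 8 h 22 min
Thu: 8:22 AM–12:47 PM = 4 h 25 min; less 10 min break → 4 h 15 min
Fri: 7:08 AM–4:20 PM = 9 h 12 min
Sat: 8:26 AM–7:22 PM = 10 h 56 min
Sun: 8:11 AM–7:07 PM = 10 h 56 min; less 45 min break → 10 h 11 min
Total: 8 h 22 min + 4 h 15 min + 9 h 12 min + 10 h 56 min + 10 h 11 min = 42 h 56 min.

42.93 hours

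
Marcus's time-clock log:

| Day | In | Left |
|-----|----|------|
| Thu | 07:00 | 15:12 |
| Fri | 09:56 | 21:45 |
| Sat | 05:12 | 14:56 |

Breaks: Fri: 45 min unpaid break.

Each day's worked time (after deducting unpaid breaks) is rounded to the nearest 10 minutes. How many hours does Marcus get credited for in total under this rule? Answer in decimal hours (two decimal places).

Thu: 07:00–15:12 = 8 h 12 min → rounds to 8 h 10 min
Fri: 09:56–21:45 = 11 h 49 min − 45 min = 11 h 4 min → rounds to 11 h 0 min
Sat: 05:12–14:56 = 9 h 44 min → rounds to 9 h 40 min
Total credited: 28 h 50 min.

28.83 hours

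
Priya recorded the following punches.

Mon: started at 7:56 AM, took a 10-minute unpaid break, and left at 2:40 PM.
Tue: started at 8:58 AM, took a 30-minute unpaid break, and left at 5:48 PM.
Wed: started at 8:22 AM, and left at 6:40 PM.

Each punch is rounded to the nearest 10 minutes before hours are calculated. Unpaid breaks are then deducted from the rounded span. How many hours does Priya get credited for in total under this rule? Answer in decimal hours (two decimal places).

25.17 hours

Mon: in 7:56 AM→8:00 AM, out 2:40 PM→2:40 PM; 6 h 40 min − 10 min = 6 h 30 min
Tue: in 8:58 AM→9:00 AM, out 5:48 PM→5:50 PM; 8 h 50 min − 30 min = 8 h 20 min
Wed: in 8:22 AM→8:20 AM, out 6:40 PM→6:40 PM; 10 h 20 min
Total credited: 25 h 10 min.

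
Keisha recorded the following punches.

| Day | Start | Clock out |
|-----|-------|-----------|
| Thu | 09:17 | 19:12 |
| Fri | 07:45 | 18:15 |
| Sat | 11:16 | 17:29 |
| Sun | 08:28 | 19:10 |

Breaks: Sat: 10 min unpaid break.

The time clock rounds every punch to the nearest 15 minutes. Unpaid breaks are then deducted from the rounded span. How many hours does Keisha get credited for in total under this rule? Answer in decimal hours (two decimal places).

Thu: in 09:17→09:15, out 19:12→19:15; 10 h 0 min
Fri: in 07:45→07:45, out 18:15→18:15; 10 h 30 min
Sat: in 11:16→11:15, out 17:29→17:30; 6 h 15 min − 10 min = 6 h 5 min
Sun: in 08:28→08:30, out 19:10→19:15; 10 h 45 min
Total credited: 37 h 20 min.

37.33 hours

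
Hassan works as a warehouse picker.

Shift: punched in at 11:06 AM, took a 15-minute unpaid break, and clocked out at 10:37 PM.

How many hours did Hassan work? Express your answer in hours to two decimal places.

Shift: 11:06 AM–10:37 PM = 11 h 31 min; less 15 min break → 11 h 16 min

11.27 hours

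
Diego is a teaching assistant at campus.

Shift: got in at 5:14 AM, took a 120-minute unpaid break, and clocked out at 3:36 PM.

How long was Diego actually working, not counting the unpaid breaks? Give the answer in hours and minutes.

Shift: 5:14 AM–3:36 PM = 10 h 22 min; less 120 min break → 8 h 22 min

8 h 22 min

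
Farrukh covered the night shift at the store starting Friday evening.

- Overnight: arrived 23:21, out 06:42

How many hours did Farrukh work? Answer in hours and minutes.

Overnight: 23:21 → midnight = 0 h 39 min; midnight → 06:42 = 6 h 42 min; span 7 h 21 min

7 h 21 min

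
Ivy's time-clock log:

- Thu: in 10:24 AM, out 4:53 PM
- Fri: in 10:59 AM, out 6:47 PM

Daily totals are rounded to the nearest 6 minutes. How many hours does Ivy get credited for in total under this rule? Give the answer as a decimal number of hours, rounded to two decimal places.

Thu: 10:24 AM–4:53 PM = 6 h 29 min → rounds to 6 h 30 min
Fri: 10:59 AM–6:47 PM = 7 h 48 min → rounds to 7 h 48 min
Total credited: 14 h 18 min.

14.30 hours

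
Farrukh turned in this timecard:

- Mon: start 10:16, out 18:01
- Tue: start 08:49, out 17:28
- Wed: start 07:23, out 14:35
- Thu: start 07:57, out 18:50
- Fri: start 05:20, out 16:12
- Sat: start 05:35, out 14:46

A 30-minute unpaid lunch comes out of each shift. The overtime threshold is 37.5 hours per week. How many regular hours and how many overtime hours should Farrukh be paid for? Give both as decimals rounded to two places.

Mon: 10:16–18:01 = 7 h 45 min; less 30 min break → 7 h 15 min
Tue: 08:49–17:28 = 8 h 39 min; less 30 min break → 8 h 9 min
Wed: 07:23–14:35 = 7 h 12 min; less 30 min break → 6 h 42 min
Thu: 07:57–18:50 = 10 h 53 min; less 30 min break → 10 h 23 min
Fri: 05:20–16:12 = 10 h 52 min; less 30 min break → 10 h 22 min
Sat: 05:35–14:46 = 9 h 11 min; less 30 min break → 8 h 41 min
Total worked: 51 h 32 min = 51.53 h.
Threshold 37.5 h → overtime 14 h 2 min, regular 37 h 30 min.

Regular 37.50 hours, overtime 14.03 hours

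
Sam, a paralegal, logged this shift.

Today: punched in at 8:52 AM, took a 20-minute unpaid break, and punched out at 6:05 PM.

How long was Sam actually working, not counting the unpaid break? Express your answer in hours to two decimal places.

8.88 hours

Today: 8:52 AM–6:05 PM = 9 h 13 min; less 20 min break → 8 h 53 min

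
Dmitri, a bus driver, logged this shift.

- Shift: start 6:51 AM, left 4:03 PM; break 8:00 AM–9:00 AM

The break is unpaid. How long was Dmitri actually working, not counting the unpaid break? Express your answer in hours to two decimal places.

8.20 hours

Shift: 6:51 AM–4:03 PM = 9 h 12 min; less 60 min break → 8 h 12 min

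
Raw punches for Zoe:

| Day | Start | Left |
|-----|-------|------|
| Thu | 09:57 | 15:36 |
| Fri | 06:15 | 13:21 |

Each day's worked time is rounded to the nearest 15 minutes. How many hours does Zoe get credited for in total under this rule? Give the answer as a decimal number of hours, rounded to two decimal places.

Thu: 09:57–15:36 = 5 h 39 min → rounds to 5 h 45 min
Fri: 06:15–13:21 = 7 h 6 min → rounds to 7 h 0 min
Total credited: 12 h 45 min.

12.75 hours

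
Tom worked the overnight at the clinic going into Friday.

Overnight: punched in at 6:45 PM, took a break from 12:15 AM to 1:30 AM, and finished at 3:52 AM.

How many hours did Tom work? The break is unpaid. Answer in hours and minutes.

Overnight: 6:45 PM → midnight = 5 h 15 min; midnight → 3:52 AM = 3 h 52 min; span 9 h 7 min; less 75 min break → 7 h 52 min

7 h 52 min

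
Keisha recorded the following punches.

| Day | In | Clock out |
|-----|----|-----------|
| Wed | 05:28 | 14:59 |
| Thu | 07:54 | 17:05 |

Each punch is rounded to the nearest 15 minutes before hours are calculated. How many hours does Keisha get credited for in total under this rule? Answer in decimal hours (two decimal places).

18.50 hours

Wed: in 05:28→05:30, out 14:59→15:00; 9 h 30 min
Thu: in 07:54→08:00, out 17:05→17:00; 9 h 0 min
Total credited: 18 h 30 min.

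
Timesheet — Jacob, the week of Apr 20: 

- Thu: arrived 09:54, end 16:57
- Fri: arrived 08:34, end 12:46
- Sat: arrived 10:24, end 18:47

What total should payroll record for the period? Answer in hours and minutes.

Thu: 09:54–16:57 = 7 h 3 min
Fri: 08:34–12:46 = 4 h 12 min
Sat: 10:24–18:47 = 8 h 23 min
Total: 7 h 3 min + 4 h 12 min + 8 h 23 min = 19 h 38 min.

19 h 38 min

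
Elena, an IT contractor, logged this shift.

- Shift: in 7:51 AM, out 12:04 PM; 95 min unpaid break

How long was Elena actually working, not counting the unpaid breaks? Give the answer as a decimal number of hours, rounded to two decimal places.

2.63 hours

Shift: 7:51 AM–12:04 PM = 4 h 13 min; less 95 min break → 2 h 38 min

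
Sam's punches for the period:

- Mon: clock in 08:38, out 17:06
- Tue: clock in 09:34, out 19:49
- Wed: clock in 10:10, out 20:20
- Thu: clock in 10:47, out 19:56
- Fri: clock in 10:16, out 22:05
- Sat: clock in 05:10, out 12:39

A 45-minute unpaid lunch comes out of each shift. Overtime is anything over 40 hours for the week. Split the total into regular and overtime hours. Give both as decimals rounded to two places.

Mon: 08:38–17:06 = 8 h 28 min; less 45 min break → 7 h 43 min
Tue: 09:34–19:49 = 10 h 15 min; less 45 min break → 9 h 30 min
Wed: 10:10–20:20 = 10 h 10 min; less 45 min break → 9 h 25 min
Thu: 10:47–19:56 = 9 h 9 min; less 45 min break → 8 h 24 min
Fri: 10:16–22:05 = 11 h 49 min; less 45 min break → 11 h 4 min
Sat: 05:10–12:39 = 7 h 29 min; less 45 min break → 6 h 44 min
Total worked: 52 h 50 min = 52.83 h.
Threshold 40 h → overtime 12 h 50 min, regular 40 h 0 min.

Regular 40.00 hours, overtime 12.83 hours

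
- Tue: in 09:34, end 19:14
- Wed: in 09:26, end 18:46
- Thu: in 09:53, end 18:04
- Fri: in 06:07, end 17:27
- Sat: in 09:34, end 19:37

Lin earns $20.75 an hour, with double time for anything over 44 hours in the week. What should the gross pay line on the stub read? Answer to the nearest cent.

$1102.52

Tue: 09:34–19:14 = 9 h 40 min
Wed: 09:26–18:46 = 9 h 20 min
Thu: 09:53–18:04 = 8 h 11 min
Fri: 06:07–17:27 = 11 h 20 min
Sat: 09:34–19:37 = 10 h 3 min
Total worked: 48 h 34 min = 2914 min.
Regular 44 h 0 min = 2640 min at $20.75/h; overtime 4 h 34 min = 274 min at $41.50/h.
Pay = (2640 × $20.75 + 274 × $41.50) ÷ 60 = $1102.52.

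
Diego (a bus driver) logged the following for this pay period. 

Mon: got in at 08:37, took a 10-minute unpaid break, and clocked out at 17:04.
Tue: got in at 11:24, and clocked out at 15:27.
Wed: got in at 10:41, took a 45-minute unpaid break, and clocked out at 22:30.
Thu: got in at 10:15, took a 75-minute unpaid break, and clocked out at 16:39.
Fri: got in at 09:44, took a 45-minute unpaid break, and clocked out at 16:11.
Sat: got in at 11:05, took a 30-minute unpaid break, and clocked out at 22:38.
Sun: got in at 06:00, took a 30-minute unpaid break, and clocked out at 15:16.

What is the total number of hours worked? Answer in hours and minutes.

54 h 4 min

Mon: 08:37–17:04 = 8 h 27 min; less 10 min break → 8 h 17 min
Tue: 11:24–15:27 = 4 h 3 min
Wed: 10:41–22:30 = 11 h 49 min; less 45 min break → 11 h 4 min
Thu: 10:15–16:39 = 6 h 24 min; less 75 min break → 5 h 9 min
Fri: 09:44–16:11 = 6 h 27 min; less 45 min break → 5 h 42 min
Sat: 11:05–22:38 = 11 h 33 min; less 30 min break → 11 h 3 min
Sun: 06:00–15:16 = 9 h 16 min; less 30 min break → 8 h 46 min
Total: 8 h 17 min + 4 h 3 min + 11 h 4 min + 5 h 9 min + 5 h 42 min + 11 h 3 min + 8 h 46 min = 54 h 4 min.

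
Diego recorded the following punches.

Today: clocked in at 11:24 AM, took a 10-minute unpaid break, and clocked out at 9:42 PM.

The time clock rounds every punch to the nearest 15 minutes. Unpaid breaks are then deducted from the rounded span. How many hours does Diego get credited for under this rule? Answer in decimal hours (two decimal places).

Today: in 11:24 AM→11:30 AM, out 9:42 PM→9:45 PM; 10 h 15 min − 10 min = 10 h 5 min

10.08 hours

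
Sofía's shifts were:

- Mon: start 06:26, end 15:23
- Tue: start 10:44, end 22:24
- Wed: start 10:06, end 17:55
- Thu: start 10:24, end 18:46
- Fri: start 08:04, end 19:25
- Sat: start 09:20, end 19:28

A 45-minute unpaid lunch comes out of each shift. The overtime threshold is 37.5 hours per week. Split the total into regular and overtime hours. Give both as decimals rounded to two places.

Regular 37.50 hours, overtime 16.28 hours

Mon: 06:26–15:23 = 8 h 57 min; less 45 min break → 8 h 12 min
Tue: 10:44–22:24 = 11 h 40 min; less 45 min break → 10 h 55 min
Wed: 10:06–17:55 = 7 h 49 min; less 45 min break → 7 h 4 min
Thu: 10:24–18:46 = 8 h 22 min; less 45 min break → 7 h 37 min
Fri: 08:04–19:25 = 11 h 21 min; less 45 min break → 10 h 36 min
Sat: 09:20–19:28 = 10 h 8 min; less 45 min break → 9 h 23 min
Total worked: 53 h 47 min = 53.78 h.
Threshold 37.5 h → overtime 16 h 17 min, regular 37 h 30 min.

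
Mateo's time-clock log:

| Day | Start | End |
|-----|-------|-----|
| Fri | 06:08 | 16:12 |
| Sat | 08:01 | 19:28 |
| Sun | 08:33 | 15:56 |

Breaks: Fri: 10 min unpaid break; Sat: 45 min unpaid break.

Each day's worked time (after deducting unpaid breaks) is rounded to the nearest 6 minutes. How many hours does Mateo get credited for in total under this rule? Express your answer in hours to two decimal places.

Fri: 06:08–16:12 = 10 h 4 min − 10 min = 9 h 54 min → rounds to 9 h 54 min
Sat: 08:01–19:28 = 11 h 27 min − 45 min = 10 h 42 min → rounds to 10 h 42 min
Sun: 08:33–15:56 = 7 h 23 min → rounds to 7 h 24 min
Total credited: 28 h 0 min.

28.00 hours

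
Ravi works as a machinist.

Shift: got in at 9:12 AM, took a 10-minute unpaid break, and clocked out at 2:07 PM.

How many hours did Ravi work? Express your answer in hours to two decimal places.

4.75 hours

Shift: 9:12 AM–2:07 PM = 4 h 55 min; less 10 min break → 4 h 45 min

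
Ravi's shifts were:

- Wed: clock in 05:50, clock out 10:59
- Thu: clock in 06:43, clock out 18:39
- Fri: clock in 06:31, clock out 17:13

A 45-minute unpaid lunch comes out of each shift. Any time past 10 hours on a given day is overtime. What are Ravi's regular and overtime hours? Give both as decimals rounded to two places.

Regular 24.35 hours, overtime 1.18 hours

Wed: 05:50–10:59 = 5 h 9 min; less 45 min break → 4 h 24 min
Thu: 06:43–18:39 = 11 h 56 min; less 45 min break → 11 h 11 min
Fri: 06:31–17:13 = 10 h 42 min; less 45 min break → 9 h 57 min
Wed reg 4 h 24 min / OT 0 h 0 min; Thu reg 10 h 0 min / OT 1 h 11 min; Fri reg 9 h 57 min / OT 0 h 0 min.
Totals: regular 24 h 21 min, overtime 1 h 11 min.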